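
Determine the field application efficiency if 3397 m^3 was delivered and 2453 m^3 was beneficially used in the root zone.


Ea = V_root / V_field * 100 = 2453 / 3397 * 100 = 72.2108%

72.2108 %


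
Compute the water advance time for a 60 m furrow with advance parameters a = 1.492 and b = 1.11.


t = (L/a)^(1/b)
t = (60/1.492)^(1/1.11)
t = 40.214477^(1/1.11)

27.8862 min


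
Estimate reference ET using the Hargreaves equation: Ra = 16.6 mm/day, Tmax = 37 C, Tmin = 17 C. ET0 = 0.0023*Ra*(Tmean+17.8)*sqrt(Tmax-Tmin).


Tmean = (Tmax + Tmin)/2 = (37 + 17)/2 = 27.0
ET0 = 0.0023 * 16.6 * (27.0 + 17.8) * sqrt(37 - 17)
ET0 = 0.0023 * 16.6 * 44.8 * 4.472136

7.6494 mm/day


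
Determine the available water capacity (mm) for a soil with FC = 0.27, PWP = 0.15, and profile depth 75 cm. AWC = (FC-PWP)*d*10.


AWC = (FC - PWP) * d * 10
AWC = (0.27 - 0.15) * 75 * 10
AWC = 0.1200 * 75 * 10

90.0000 mm


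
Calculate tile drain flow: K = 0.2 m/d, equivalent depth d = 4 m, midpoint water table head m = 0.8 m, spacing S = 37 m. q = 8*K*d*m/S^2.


q = 8*K*d*m/S^2
q = 8*0.2*4*0.8/37^2
q = 5.1200 / 1369

0.0037 m/d


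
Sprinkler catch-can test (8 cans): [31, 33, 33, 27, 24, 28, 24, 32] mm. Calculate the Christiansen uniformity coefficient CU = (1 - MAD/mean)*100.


mean = 29.000000 mm
MAD = 3.250000 mm
CU = (1 - 3.250000/29.000000)*100

88.7931 %


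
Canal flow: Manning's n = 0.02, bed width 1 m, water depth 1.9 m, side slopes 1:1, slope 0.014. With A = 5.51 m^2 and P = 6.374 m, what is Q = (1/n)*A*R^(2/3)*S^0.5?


R = A/P = 5.51/6.374 = 0.864449
Q = (1/0.02) * 5.51 * 0.864449^(2/3) * 0.014^0.5

29.5809 m^3/s


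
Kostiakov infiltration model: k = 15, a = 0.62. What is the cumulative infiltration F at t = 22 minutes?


F = k * t^a = 15 * 22^0.62
F = 15 * 6.796762

101.9514 mm


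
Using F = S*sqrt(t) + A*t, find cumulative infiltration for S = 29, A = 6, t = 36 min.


F = S*sqrt(t) + A*t
F = 29*sqrt(36) + 6*36
F = 29*6.000000 + 216

390.0000 mm


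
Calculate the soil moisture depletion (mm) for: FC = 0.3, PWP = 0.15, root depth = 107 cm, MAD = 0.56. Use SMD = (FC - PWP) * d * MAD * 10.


SMD = (FC - PWP) * d * MAD * 10
SMD = (0.3 - 0.15) * 107 * 0.56 * 10
SMD = 0.1500 * 107 * 0.56 * 10

89.8800 mm


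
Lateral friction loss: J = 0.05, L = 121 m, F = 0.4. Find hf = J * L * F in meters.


hf = J * L * F = 0.05 * 121 * 0.4 = 2.4200 m

2.4200 m


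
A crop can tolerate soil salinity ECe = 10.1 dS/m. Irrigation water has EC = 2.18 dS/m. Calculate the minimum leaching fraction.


LR = ECiw / (5*ECe - ECiw)
LR = 2.18 / (5*10.1 - 2.18)
LR = 2.18 / 48.3200

0.0451


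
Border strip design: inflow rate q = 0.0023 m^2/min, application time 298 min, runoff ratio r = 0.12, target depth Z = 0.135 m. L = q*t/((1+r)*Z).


L = q*t/((1+r)*Z)
L = 0.0023*298/((1+0.12)*0.135)
L = 0.6854/0.1512

4.5331 m


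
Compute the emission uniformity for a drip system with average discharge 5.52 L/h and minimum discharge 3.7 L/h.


EU = (q_min/q_avg)*100 = (3.7/5.52)*100 = 67.0290%

67.0290 %


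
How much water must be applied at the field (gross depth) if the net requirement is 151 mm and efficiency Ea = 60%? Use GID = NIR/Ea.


Ea = 60% = 0.6
GID = NIR / Ea = 151 / 0.6 = 251.6667 mm

251.6667 mm


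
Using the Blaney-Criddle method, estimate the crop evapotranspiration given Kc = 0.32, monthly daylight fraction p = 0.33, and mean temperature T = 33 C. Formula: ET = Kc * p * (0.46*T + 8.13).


ET = Kc * p * (0.46*T + 8.13)
ET = 0.32 * 0.33 * (0.46*33 + 8.13)
ET = 0.32 * 0.33 * 23.3100

2.4615 mm/day


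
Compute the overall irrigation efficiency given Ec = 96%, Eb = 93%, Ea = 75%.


Ec = 0.96, Eb = 0.93, Ea = 0.75
E = 0.96 * 0.93 * 0.75 * 100 = 66.9600%

66.9600 %


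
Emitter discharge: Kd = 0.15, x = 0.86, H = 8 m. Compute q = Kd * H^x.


q = Kd * H^x = 0.15 * 8^0.86 = 0.15 * 5.979397

0.8969 L/h


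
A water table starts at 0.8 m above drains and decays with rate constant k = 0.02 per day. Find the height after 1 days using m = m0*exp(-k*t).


m = m0 * exp(-k*t)
m = 0.8 * exp(-0.02 * 1)
m = 0.8 * exp(-0.0200)

0.7842 m


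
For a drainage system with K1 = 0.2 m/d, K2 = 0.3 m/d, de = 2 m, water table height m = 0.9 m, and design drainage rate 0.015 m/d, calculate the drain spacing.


S^2 = 8*K2*de*m/q + 4*K1*m^2/q
S^2 = 8*0.3*2*0.9/0.015 + 4*0.2*0.9^2/0.015
S = sqrt(331.2000)

18.1989 m


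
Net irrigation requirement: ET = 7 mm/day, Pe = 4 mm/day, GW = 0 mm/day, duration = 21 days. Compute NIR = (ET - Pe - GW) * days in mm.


Daily deficit = ET - Pe - GW = 7 - 4 - 0 = 3 mm/day
NIR = 3 * 21 = 63 mm

63.0000 mm


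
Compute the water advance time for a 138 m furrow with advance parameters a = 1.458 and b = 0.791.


t = (L/a)^(1/b)
t = (138/1.458)^(1/0.791)
t = 94.650206^(1/0.791)

314.9614 min


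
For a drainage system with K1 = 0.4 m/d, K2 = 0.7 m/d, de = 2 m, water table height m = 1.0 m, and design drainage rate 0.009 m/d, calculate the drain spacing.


S^2 = 8*K2*de*m/q + 4*K1*m^2/q
S^2 = 8*0.7*2*1.0/0.009 + 4*0.4*1.0^2/0.009
S = sqrt(1422.2222)

37.7124 m


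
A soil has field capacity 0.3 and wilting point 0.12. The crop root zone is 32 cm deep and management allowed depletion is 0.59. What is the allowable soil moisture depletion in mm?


SMD = (FC - PWP) * d * MAD * 10
SMD = (0.3 - 0.12) * 32 * 0.59 * 10
SMD = 0.1800 * 32 * 0.59 * 10

33.9840 mm


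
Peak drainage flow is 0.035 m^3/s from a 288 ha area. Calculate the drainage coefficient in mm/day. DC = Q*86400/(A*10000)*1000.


DC = Q * 86400 / (A * 10000) * 1000
DC = 0.035 * 86400 / (288 * 10000) * 1000
DC = 3024000.0000 / 2880000

1.0500 mm/day


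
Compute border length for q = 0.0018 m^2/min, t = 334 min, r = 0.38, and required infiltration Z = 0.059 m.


L = q*t/((1+r)*Z)
L = 0.0018*334/((1+0.38)*0.059)
L = 0.6012/0.08142

7.3839 m


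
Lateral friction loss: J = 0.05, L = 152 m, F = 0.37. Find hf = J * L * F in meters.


hf = J * L * F = 0.05 * 152 * 0.37 = 2.8120 m

2.8120 m


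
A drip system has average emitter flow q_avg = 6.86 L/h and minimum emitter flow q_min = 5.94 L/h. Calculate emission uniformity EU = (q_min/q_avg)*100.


EU = (q_min/q_avg)*100 = (5.94/6.86)*100 = 86.5889%

86.5889 %


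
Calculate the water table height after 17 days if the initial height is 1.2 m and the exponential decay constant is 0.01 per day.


m = m0 * exp(-k*t)
m = 1.2 * exp(-0.01 * 17)
m = 1.2 * exp(-0.1700)

1.0124 m


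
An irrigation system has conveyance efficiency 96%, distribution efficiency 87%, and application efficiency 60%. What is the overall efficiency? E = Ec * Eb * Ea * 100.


Ec = 0.96, Eb = 0.87, Ea = 0.6
E = 0.96 * 0.87 * 0.6 * 100 = 50.1120%

50.1120 %


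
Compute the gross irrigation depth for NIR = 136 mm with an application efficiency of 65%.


Ea = 65% = 0.65
GID = NIR / Ea = 136 / 0.65 = 209.2308 mm

209.2308 mm


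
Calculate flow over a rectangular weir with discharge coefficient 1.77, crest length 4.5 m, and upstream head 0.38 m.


Q = C * L * H^(3/2) = 1.77 * 4.5 * 0.38^1.5 = 1.77 * 4.5 * 0.234248

1.8658 m^3/s


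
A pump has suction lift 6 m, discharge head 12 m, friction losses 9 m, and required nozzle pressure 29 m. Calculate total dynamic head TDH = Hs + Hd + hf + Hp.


TDH = Hs + Hd + hf + Hp = 6 + 12 + 9 + 29 = 56

56 m


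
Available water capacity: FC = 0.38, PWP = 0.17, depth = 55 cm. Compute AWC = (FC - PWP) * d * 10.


AWC = (FC - PWP) * d * 10
AWC = (0.38 - 0.17) * 55 * 10
AWC = 0.2100 * 55 * 10

115.5000 mm


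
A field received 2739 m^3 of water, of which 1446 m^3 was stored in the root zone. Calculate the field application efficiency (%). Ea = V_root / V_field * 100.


Ea = V_root / V_field * 100 = 1446 / 2739 * 100 = 52.7930%

52.7930 %


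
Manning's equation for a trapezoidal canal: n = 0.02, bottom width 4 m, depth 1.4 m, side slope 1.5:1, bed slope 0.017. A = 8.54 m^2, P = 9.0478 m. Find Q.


R = A/P = 8.54/9.0478 = 0.943876
Q = (1/0.02) * 8.54 * 0.943876^(2/3) * 0.017^0.5

53.5709 m^3/s


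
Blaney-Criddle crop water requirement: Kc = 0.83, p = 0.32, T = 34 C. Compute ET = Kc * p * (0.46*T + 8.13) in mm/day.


ET = Kc * p * (0.46*T + 8.13)
ET = 0.83 * 0.32 * (0.46*34 + 8.13)
ET = 0.83 * 0.32 * 23.7700

6.3133 mm/day


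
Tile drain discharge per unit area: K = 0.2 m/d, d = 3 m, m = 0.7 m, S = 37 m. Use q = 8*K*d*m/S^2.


q = 8*K*d*m/S^2
q = 8*0.2*3*0.7/37^2
q = 3.3600 / 1369

0.0025 m/d


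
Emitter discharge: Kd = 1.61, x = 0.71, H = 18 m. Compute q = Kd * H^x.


q = Kd * H^x = 1.61 * 18^0.71 = 1.61 * 7.784729

12.5334 L/h


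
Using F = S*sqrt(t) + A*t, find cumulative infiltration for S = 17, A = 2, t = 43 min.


F = S*sqrt(t) + A*t
F = 17*sqrt(43) + 2*43
F = 17*6.557439 + 86

197.4765 mm


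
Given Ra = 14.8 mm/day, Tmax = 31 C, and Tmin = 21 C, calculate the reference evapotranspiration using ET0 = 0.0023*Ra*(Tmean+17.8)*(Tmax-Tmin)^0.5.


Tmean = (Tmax + Tmin)/2 = (31 + 21)/2 = 26.0
ET0 = 0.0023 * 14.8 * (26.0 + 17.8) * sqrt(31 - 21)
ET0 = 0.0023 * 14.8 * 43.8 * 3.162278

4.7148 mm/day


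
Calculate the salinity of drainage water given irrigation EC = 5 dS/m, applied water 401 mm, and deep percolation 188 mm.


EC_dw = EC_iw * D_iw / D_dw
EC_dw = 5 * 401 / 188
EC_dw = 2005 / 188

10.6649 dS/m


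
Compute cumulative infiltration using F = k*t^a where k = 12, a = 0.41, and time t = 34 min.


F = k * t^a = 12 * 34^0.41
F = 12 * 4.245280

50.9434 mm


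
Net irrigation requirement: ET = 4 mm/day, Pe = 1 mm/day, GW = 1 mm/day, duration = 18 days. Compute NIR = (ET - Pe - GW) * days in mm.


Daily deficit = ET - Pe - GW = 4 - 1 - 1 = 2 mm/day
NIR = 2 * 18 = 36 mm

36.0000 mm


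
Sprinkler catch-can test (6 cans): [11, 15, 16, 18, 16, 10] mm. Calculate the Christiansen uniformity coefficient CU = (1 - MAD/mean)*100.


mean = 14.333333 mm
MAD = 2.555556 mm
CU = (1 - 2.555556/14.333333)*100

82.1705 %


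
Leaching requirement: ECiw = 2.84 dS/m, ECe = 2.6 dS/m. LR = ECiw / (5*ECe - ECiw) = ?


LR = ECiw / (5*ECe - ECiw)
LR = 2.84 / (5*2.6 - 2.84)
LR = 2.84 / 10.1600

0.2795


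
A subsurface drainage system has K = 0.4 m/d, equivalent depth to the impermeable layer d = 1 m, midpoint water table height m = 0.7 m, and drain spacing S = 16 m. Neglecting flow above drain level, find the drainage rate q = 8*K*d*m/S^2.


q = 8*K*d*m/S^2
q = 8*0.4*1*0.7/16^2
q = 2.2400 / 256

0.0087 m/d


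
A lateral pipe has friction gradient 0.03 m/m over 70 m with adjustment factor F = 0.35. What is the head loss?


hf = J * L * F = 0.03 * 70 * 0.35 = 0.7350 m

0.7350 m


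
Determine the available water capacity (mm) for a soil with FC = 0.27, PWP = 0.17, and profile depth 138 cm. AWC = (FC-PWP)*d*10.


AWC = (FC - PWP) * d * 10
AWC = (0.27 - 0.17) * 138 * 10
AWC = 0.1000 * 138 * 10

138.0000 mm


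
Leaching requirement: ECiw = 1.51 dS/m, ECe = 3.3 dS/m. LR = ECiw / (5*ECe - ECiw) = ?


LR = ECiw / (5*ECe - ECiw)
LR = 1.51 / (5*3.3 - 1.51)
LR = 1.51 / 14.9900

0.1007


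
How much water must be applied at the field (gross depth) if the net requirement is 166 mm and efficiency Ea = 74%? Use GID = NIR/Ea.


Ea = 74% = 0.74
GID = NIR / Ea = 166 / 0.74 = 224.3243 mm

224.3243 mm


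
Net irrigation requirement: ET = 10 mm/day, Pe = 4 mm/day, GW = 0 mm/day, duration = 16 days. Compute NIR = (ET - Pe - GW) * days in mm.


Daily deficit = ET - Pe - GW = 10 - 4 - 0 = 6 mm/day
NIR = 6 * 16 = 96 mm

96.0000 mm


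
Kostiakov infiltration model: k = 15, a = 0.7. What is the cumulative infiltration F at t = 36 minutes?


F = k * t^a = 15 * 36^0.7
F = 15 * 12.286035

184.2905 mm


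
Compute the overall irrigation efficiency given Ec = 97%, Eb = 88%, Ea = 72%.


Ec = 0.97, Eb = 0.88, Ea = 0.72
E = 0.97 * 0.88 * 0.72 * 100 = 61.4592%

61.4592 %


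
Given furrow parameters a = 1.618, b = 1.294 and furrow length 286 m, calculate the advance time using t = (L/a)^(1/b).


t = (L/a)^(1/b)
t = (286/1.618)^(1/1.294)
t = 176.761434^(1/1.294)

54.5476 min


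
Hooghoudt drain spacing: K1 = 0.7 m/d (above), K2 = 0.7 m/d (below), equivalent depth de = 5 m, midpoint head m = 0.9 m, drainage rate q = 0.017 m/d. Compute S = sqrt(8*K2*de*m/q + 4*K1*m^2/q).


S^2 = 8*K2*de*m/q + 4*K1*m^2/q
S^2 = 8*0.7*5*0.9/0.017 + 4*0.7*0.9^2/0.017
S = sqrt(1615.7647)

40.1966 m


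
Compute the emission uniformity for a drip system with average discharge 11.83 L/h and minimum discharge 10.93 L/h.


EU = (q_min/q_avg)*100 = (10.93/11.83)*100 = 92.3922%

92.3922 %


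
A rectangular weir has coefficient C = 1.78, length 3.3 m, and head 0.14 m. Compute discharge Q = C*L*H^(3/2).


Q = C * L * H^(3/2) = 1.78 * 3.3 * 0.14^1.5 = 1.78 * 3.3 * 0.052383

0.3077 m^3/s


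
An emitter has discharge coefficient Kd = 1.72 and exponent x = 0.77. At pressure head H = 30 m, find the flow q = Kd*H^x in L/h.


q = Kd * H^x = 1.72 * 30^0.77 = 1.72 * 13.720924

23.6000 L/h


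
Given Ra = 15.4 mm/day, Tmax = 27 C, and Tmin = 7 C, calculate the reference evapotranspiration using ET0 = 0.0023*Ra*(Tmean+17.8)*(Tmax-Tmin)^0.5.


Tmean = (Tmax + Tmin)/2 = (27 + 7)/2 = 17.0
ET0 = 0.0023 * 15.4 * (17.0 + 17.8) * sqrt(27 - 7)
ET0 = 0.0023 * 15.4 * 34.8 * 4.472136

5.5124 mm/day


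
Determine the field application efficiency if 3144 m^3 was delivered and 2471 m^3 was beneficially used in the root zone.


Ea = V_root / V_field * 100 = 2471 / 3144 * 100 = 78.5941%

78.5941 %


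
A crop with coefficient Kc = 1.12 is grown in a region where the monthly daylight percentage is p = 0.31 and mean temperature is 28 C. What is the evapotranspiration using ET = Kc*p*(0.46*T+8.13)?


ET = Kc * p * (0.46*T + 8.13)
ET = 1.12 * 0.31 * (0.46*28 + 8.13)
ET = 1.12 * 0.31 * 21.0100

7.2947 mm/day


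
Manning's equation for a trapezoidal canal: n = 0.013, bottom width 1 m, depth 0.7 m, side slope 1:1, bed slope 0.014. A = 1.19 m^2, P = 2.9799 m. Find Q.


R = A/P = 1.19/2.9799 = 0.399342
Q = (1/0.013) * 1.19 * 0.399342^(2/3) * 0.014^0.5

5.8735 m^3/s


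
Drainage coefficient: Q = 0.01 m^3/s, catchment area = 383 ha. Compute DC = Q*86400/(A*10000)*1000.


DC = Q * 86400 / (A * 10000) * 1000
DC = 0.01 * 86400 / (383 * 10000) * 1000
DC = 864000.0000 / 3830000

0.2256 mm/day


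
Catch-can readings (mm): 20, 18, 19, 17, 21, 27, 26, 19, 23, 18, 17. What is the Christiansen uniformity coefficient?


mean = 20.454545 mm
MAD = 2.760331 mm
CU = (1 - 2.760331/20.454545)*100

86.5050 %


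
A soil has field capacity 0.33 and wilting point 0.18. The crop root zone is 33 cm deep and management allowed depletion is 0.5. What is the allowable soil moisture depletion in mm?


SMD = (FC - PWP) * d * MAD * 10
SMD = (0.33 - 0.18) * 33 * 0.5 * 10
SMD = 0.1500 * 33 * 0.5 * 10

24.7500 mm


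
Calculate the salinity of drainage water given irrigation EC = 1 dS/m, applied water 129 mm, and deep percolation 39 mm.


EC_dw = EC_iw * D_iw / D_dw
EC_dw = 1 * 129 / 39
EC_dw = 129 / 39

3.3077 dS/m


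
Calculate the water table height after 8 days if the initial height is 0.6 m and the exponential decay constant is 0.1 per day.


m = m0 * exp(-k*t)
m = 0.6 * exp(-0.1 * 8)
m = 0.6 * exp(-0.8000)

0.2696 m


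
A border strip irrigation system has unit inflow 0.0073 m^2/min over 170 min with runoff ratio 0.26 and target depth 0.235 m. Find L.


L = q*t/((1+r)*Z)
L = 0.0073*170/((1+0.26)*0.235)
L = 1.241/0.2961

4.1912 m


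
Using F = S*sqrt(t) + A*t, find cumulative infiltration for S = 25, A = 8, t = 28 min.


F = S*sqrt(t) + A*t
F = 25*sqrt(28) + 8*28
F = 25*5.291503 + 224

356.2876 mm


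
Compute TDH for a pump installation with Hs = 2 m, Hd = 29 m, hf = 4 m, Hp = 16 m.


TDH = Hs + Hd + hf + Hp = 2 + 29 + 4 + 16 = 51

51 m


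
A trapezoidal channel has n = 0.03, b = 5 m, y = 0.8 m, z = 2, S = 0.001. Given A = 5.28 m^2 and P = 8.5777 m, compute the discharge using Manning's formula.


R = A/P = 5.28/8.5777 = 0.615550
Q = (1/0.03) * 5.28 * 0.615550^(2/3) * 0.001^0.5

4.0274 m^3/s


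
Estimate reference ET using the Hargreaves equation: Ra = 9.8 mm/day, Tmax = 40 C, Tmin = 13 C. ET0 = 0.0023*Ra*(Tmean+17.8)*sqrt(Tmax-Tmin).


Tmean = (Tmax + Tmin)/2 = (40 + 13)/2 = 26.5
ET0 = 0.0023 * 9.8 * (26.5 + 17.8) * sqrt(40 - 13)
ET0 = 0.0023 * 9.8 * 44.3 * 5.196152

5.1885 mm/day


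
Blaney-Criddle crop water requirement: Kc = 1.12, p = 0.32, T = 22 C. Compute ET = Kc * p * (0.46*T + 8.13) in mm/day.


ET = Kc * p * (0.46*T + 8.13)
ET = 1.12 * 0.32 * (0.46*22 + 8.13)
ET = 1.12 * 0.32 * 18.2500

6.5408 mm/day


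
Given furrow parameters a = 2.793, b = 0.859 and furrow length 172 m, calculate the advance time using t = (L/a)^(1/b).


t = (L/a)^(1/b)
t = (172/2.793)^(1/0.859)
t = 61.582528^(1/0.859)

121.1119 min


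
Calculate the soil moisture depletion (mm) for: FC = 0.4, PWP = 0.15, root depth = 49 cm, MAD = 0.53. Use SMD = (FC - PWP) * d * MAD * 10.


SMD = (FC - PWP) * d * MAD * 10
SMD = (0.4 - 0.15) * 49 * 0.53 * 10
SMD = 0.2500 * 49 * 0.53 * 10

64.9250 mm


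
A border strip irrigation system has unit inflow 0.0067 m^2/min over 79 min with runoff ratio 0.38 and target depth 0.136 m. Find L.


L = q*t/((1+r)*Z)
L = 0.0067*79/((1+0.38)*0.136)
L = 0.5293/0.18768

2.8202 m


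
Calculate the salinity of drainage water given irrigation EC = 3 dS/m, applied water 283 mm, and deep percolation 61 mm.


EC_dw = EC_iw * D_iw / D_dw
EC_dw = 3 * 283 / 61
EC_dw = 849 / 61

13.9180 dS/m


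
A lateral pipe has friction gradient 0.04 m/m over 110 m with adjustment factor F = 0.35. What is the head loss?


hf = J * L * F = 0.04 * 110 * 0.35 = 1.5400 m

1.5400 m


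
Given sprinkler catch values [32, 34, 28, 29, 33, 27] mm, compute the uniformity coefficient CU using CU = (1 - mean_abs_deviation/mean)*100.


mean = 30.500000 mm
MAD = 2.500000 mm
CU = (1 - 2.500000/30.500000)*100

91.8033 %


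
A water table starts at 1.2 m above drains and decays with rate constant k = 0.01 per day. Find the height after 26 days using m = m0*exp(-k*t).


m = m0 * exp(-k*t)
m = 1.2 * exp(-0.01 * 26)
m = 1.2 * exp(-0.2600)

0.9253 m


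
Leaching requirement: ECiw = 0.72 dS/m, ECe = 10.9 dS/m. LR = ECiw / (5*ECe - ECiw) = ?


LR = ECiw / (5*ECe - ECiw)
LR = 0.72 / (5*10.9 - 0.72)
LR = 0.72 / 53.7800

0.0134


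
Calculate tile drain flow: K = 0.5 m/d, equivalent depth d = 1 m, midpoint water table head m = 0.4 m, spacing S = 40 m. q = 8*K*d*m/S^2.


q = 8*K*d*m/S^2
q = 8*0.5*1*0.4/40^2
q = 1.6000 / 1600

0.0010 m/d


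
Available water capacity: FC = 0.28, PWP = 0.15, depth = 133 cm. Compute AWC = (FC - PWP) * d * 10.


AWC = (FC - PWP) * d * 10
AWC = (0.28 - 0.15) * 133 * 10
AWC = 0.1300 * 133 * 10

172.9000 mm


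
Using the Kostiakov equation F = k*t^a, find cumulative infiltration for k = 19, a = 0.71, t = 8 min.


F = k * t^a = 19 * 8^0.71
F = 19 * 4.377175

83.1663 mm


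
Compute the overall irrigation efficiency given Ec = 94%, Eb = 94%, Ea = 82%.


Ec = 0.94, Eb = 0.94, Ea = 0.82
E = 0.94 * 0.94 * 0.82 * 100 = 72.4552%

72.4552 %


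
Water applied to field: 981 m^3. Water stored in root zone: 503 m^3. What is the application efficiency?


Ea = V_root / V_field * 100 = 503 / 981 * 100 = 51.2742%

51.2742 %


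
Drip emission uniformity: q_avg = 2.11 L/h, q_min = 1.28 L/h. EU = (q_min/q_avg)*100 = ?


EU = (q_min/q_avg)*100 = (1.28/2.11)*100 = 60.6635%

60.6635 %


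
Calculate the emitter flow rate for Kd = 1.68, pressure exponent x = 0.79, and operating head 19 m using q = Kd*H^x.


q = Kd * H^x = 1.68 * 19^0.79 = 1.68 * 10.238005

17.1998 L/h


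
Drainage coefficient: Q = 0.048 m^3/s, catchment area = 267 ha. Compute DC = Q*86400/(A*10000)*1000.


DC = Q * 86400 / (A * 10000) * 1000
DC = 0.048 * 86400 / (267 * 10000) * 1000
DC = 4147200.0000 / 2670000

1.5533 mm/day


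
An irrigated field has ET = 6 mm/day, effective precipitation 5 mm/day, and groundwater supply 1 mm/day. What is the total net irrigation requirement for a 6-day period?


Daily deficit = ET - Pe - GW = 6 - 5 - 1 = 0 mm/day
NIR = 0 * 6 = 0 mm

0 mm


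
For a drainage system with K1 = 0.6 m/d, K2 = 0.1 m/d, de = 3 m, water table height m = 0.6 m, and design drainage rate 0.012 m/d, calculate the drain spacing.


S^2 = 8*K2*de*m/q + 4*K1*m^2/q
S^2 = 8*0.1*3*0.6/0.012 + 4*0.6*0.6^2/0.012
S = sqrt(192.0000)

13.8564 m


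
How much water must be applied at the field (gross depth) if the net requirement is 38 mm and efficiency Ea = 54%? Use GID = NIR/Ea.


Ea = 54% = 0.54
GID = NIR / Ea = 38 / 0.54 = 70.3704 mm

70.3704 mm


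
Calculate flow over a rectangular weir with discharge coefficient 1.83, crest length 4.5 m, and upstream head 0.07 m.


Q = C * L * H^(3/2) = 1.83 * 4.5 * 0.07^1.5 = 1.83 * 4.5 * 0.018520

0.1525 m^3/s


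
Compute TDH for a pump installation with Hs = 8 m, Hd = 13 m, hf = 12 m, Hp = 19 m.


TDH = Hs + Hd + hf + Hp = 8 + 13 + 12 + 19 = 52

52 m


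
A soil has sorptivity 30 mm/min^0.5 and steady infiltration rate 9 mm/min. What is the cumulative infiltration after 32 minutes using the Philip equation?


F = S*sqrt(t) + A*t
F = 30*sqrt(32) + 9*32
F = 30*5.656854 + 288

457.7056 mm


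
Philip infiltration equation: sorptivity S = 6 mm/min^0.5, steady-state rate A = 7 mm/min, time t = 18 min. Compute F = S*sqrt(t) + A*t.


F = S*sqrt(t) + A*t
F = 6*sqrt(18) + 7*18
F = 6*4.242641 + 126

151.4558 mm


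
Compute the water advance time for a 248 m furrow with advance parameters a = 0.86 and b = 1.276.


t = (L/a)^(1/b)
t = (248/0.86)^(1/1.276)
t = 288.372093^(1/1.276)

84.6960 min


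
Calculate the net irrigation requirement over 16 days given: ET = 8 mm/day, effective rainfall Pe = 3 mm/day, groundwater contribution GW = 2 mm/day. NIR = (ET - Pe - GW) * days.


Daily deficit = ET - Pe - GW = 8 - 3 - 2 = 3 mm/day
NIR = 3 * 16 = 48 mm

48.0000 mm


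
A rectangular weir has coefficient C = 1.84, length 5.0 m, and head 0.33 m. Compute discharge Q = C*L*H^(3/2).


Q = C * L * H^(3/2) = 1.84 * 5.0 * 0.33^1.5 = 1.84 * 5.0 * 0.189571

1.7441 m^3/s


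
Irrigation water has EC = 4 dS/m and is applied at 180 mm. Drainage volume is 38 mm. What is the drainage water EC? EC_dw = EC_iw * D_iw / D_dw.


EC_dw = EC_iw * D_iw / D_dw
EC_dw = 4 * 180 / 38
EC_dw = 720 / 38

18.9474 dS/m


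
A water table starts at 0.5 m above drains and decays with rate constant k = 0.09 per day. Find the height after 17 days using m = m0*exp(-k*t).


m = m0 * exp(-k*t)
m = 0.5 * exp(-0.09 * 17)
m = 0.5 * exp(-1.5300)

0.1083 m


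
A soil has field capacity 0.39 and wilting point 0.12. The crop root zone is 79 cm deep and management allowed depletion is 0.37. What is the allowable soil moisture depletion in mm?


SMD = (FC - PWP) * d * MAD * 10
SMD = (0.39 - 0.12) * 79 * 0.37 * 10
SMD = 0.2700 * 79 * 0.37 * 10

78.9210 mm


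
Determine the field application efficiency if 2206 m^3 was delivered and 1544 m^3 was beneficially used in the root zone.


Ea = V_root / V_field * 100 = 1544 / 2206 * 100 = 69.9909%

69.9909 %


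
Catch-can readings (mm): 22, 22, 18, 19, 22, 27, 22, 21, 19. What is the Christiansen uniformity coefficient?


mean = 21.333333 mm
MAD = 1.851852 mm
CU = (1 - 1.851852/21.333333)*100

91.3194 %


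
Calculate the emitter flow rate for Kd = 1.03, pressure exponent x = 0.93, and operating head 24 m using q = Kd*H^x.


q = Kd * H^x = 1.03 * 24^0.93 = 1.03 * 19.213056

19.7894 L/h


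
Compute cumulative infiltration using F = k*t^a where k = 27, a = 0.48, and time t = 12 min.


F = k * t^a = 27 * 12^0.48
F = 27 * 3.296150

88.9960 mm


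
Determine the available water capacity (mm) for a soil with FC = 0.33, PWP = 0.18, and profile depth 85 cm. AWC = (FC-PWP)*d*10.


AWC = (FC - PWP) * d * 10
AWC = (0.33 - 0.18) * 85 * 10
AWC = 0.1500 * 85 * 10

127.5000 mm


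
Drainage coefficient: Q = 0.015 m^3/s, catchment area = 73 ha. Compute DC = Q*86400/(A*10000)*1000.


DC = Q * 86400 / (A * 10000) * 1000
DC = 0.015 * 86400 / (73 * 10000) * 1000
DC = 1296000.0000 / 730000

1.7753 mm/day


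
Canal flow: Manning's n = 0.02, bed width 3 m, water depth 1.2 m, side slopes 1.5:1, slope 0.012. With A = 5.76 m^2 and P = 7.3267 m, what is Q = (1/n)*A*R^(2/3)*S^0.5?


R = A/P = 5.76/7.3267 = 0.786166
Q = (1/0.02) * 5.76 * 0.786166^(2/3) * 0.012^0.5

26.8736 m^3/s


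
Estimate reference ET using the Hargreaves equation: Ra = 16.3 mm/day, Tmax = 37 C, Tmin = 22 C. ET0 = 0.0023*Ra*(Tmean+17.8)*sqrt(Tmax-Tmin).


Tmean = (Tmax + Tmin)/2 = (37 + 22)/2 = 29.5
ET0 = 0.0023 * 16.3 * (29.5 + 17.8) * sqrt(37 - 22)
ET0 = 0.0023 * 16.3 * 47.3 * 3.872983

6.8679 mm/day


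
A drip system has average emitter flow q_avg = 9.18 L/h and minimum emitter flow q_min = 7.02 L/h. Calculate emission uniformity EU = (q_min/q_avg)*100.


EU = (q_min/q_avg)*100 = (7.02/9.18)*100 = 76.4706%

76.4706 %


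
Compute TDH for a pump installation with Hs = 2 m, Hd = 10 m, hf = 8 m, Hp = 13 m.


TDH = Hs + Hd + hf + Hp = 2 + 10 + 8 + 13 = 33

33 m


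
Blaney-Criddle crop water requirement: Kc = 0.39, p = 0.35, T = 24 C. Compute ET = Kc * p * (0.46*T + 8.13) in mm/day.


ET = Kc * p * (0.46*T + 8.13)
ET = 0.39 * 0.35 * (0.46*24 + 8.13)
ET = 0.39 * 0.35 * 19.1700

2.6167 mm/day


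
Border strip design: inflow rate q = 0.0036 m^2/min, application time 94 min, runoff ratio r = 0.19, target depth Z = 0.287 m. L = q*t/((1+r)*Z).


L = q*t/((1+r)*Z)
L = 0.0036*94/((1+0.19)*0.287)
L = 0.3384/0.34153

0.9908 m


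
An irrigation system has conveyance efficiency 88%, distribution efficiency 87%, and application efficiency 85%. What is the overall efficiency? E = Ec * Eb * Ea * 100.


Ec = 0.88, Eb = 0.87, Ea = 0.85
E = 0.88 * 0.87 * 0.85 * 100 = 65.0760%

65.0760 %


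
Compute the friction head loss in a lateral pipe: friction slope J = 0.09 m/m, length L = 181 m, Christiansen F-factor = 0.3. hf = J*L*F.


hf = J * L * F = 0.09 * 181 * 0.3 = 4.8870 m

4.8870 m


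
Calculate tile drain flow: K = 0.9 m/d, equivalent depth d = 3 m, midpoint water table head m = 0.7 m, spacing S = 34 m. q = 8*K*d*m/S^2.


q = 8*K*d*m/S^2
q = 8*0.9*3*0.7/34^2
q = 15.1200 / 1156

0.0131 m/d


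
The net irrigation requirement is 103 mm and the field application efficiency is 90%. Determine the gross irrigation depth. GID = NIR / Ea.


Ea = 90% = 0.9
GID = NIR / Ea = 103 / 0.9 = 114.4444 mm

114.4444 mm


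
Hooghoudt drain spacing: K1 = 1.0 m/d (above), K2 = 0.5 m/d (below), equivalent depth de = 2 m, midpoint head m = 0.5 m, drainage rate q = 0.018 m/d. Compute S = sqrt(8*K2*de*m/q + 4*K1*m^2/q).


S^2 = 8*K2*de*m/q + 4*K1*m^2/q
S^2 = 8*0.5*2*0.5/0.018 + 4*1.0*0.5^2/0.018
S = sqrt(277.7778)

16.6667 m


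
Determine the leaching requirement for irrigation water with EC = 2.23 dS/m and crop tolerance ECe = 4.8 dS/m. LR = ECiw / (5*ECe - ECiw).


LR = ECiw / (5*ECe - ECiw)
LR = 2.23 / (5*4.8 - 2.23)
LR = 2.23 / 21.7700

0.1024


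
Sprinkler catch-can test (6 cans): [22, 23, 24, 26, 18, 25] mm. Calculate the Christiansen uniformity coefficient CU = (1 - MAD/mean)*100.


mean = 23.000000 mm
MAD = 2.000000 mm
CU = (1 - 2.000000/23.000000)*100

91.3043 %


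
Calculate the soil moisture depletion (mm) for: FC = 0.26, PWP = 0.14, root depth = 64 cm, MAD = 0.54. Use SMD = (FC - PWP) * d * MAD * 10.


SMD = (FC - PWP) * d * MAD * 10
SMD = (0.26 - 0.14) * 64 * 0.54 * 10
SMD = 0.1200 * 64 * 0.54 * 10

41.4720 mm


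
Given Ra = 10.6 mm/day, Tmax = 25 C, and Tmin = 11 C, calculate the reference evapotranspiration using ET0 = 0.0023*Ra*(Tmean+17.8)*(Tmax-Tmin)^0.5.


Tmean = (Tmax + Tmin)/2 = (25 + 11)/2 = 18.0
ET0 = 0.0023 * 10.6 * (18.0 + 17.8) * sqrt(25 - 11)
ET0 = 0.0023 * 10.6 * 35.8 * 3.741657

3.2657 mm/day


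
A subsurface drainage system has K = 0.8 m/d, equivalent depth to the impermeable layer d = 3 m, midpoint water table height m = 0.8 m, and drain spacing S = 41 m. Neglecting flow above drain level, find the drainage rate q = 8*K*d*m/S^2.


q = 8*K*d*m/S^2
q = 8*0.8*3*0.8/41^2
q = 15.3600 / 1681

0.0091 m/d


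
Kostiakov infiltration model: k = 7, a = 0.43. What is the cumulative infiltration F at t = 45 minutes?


F = k * t^a = 7 * 45^0.43
F = 7 * 5.139033

35.9732 mm


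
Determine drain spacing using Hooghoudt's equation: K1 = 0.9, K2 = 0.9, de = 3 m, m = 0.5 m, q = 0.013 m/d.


S^2 = 8*K2*de*m/q + 4*K1*m^2/q
S^2 = 8*0.9*3*0.5/0.013 + 4*0.9*0.5^2/0.013
S = sqrt(900.0000)

30.0000 m


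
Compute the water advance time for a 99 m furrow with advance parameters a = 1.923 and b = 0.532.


t = (L/a)^(1/b)
t = (99/1.923)^(1/0.532)
t = 51.482059^(1/0.532)

1649.6747 min


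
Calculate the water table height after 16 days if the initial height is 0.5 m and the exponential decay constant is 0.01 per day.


m = m0 * exp(-k*t)
m = 0.5 * exp(-0.01 * 16)
m = 0.5 * exp(-0.1600)

0.4261 m


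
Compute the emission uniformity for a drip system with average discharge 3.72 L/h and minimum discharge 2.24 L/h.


EU = (q_min/q_avg)*100 = (2.24/3.72)*100 = 60.2151%

60.2151 %


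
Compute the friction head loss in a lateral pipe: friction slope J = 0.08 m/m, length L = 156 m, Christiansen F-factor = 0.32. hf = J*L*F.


hf = J * L * F = 0.08 * 156 * 0.32 = 3.9936 m

3.9936 m


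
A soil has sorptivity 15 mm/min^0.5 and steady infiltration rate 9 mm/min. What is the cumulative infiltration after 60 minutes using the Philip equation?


F = S*sqrt(t) + A*t
F = 15*sqrt(60) + 9*60
F = 15*7.745967 + 540

656.1895 mm


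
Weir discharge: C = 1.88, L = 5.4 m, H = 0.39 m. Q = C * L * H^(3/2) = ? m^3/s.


Q = C * L * H^(3/2) = 1.88 * 5.4 * 0.39^1.5 = 1.88 * 5.4 * 0.243555

2.4726 m^3/s


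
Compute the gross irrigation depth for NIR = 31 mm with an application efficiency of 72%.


Ea = 72% = 0.72
GID = NIR / Ea = 31 / 0.72 = 43.0556 mm

43.0556 mm


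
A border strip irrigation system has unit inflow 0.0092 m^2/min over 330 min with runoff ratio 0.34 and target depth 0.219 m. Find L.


L = q*t/((1+r)*Z)
L = 0.0092*330/((1+0.34)*0.219)
L = 3.036/0.29346

10.3455 m


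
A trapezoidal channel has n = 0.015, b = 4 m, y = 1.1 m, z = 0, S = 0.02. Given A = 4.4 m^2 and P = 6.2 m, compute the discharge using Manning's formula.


R = A/P = 4.4/6.2 = 0.709677
Q = (1/0.015) * 4.4 * 0.709677^(2/3) * 0.02^0.5

33.0053 m^3/s


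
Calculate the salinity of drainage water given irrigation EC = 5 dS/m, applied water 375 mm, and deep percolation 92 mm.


EC_dw = EC_iw * D_iw / D_dw
EC_dw = 5 * 375 / 92
EC_dw = 1875 / 92

20.3804 dS/m


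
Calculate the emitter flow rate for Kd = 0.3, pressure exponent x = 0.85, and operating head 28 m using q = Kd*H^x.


q = Kd * H^x = 0.3 * 28^0.85 = 0.3 * 16.985734

5.0957 L/h


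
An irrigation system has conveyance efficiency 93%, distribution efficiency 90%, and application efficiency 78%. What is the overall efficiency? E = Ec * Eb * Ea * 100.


Ec = 0.93, Eb = 0.9, Ea = 0.78
E = 0.93 * 0.9 * 0.78 * 100 = 65.2860%

65.2860 %


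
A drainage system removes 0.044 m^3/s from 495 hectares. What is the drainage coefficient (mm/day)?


DC = Q * 86400 / (A * 10000) * 1000
DC = 0.044 * 86400 / (495 * 10000) * 1000
DC = 3801600.0000 / 4950000

0.7680 mm/day


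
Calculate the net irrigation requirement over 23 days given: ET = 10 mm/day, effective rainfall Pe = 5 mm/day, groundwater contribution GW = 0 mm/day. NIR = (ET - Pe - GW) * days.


Daily deficit = ET - Pe - GW = 10 - 5 - 0 = 5 mm/day
NIR = 5 * 23 = 115 mm

115.0000 mm


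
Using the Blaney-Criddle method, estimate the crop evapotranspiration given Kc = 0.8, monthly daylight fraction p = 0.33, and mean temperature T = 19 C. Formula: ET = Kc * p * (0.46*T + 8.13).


ET = Kc * p * (0.46*T + 8.13)
ET = 0.8 * 0.33 * (0.46*19 + 8.13)
ET = 0.8 * 0.33 * 16.8700

4.4537 mm/day


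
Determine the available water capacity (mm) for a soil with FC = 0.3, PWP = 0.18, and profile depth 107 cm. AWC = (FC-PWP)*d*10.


AWC = (FC - PWP) * d * 10
AWC = (0.3 - 0.18) * 107 * 10
AWC = 0.1200 * 107 * 10

128.4000 mm


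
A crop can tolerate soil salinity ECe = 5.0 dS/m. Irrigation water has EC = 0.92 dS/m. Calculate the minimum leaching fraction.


LR = ECiw / (5*ECe - ECiw)
LR = 0.92 / (5*5.0 - 0.92)
LR = 0.92 / 24.0800

0.0382


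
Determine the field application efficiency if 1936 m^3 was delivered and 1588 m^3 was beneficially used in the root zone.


Ea = V_root / V_field * 100 = 1588 / 1936 * 100 = 82.0248%

82.0248 %


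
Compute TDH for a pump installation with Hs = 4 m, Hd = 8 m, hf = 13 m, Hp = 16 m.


TDH = Hs + Hd + hf + Hp = 4 + 8 + 13 + 16 = 41

41 m


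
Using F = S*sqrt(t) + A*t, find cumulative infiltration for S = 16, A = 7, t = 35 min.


F = S*sqrt(t) + A*t
F = 16*sqrt(35) + 7*35
F = 16*5.916080 + 245

339.6573 mm


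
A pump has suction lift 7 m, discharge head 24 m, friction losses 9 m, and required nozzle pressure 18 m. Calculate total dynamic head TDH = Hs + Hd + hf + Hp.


TDH = Hs + Hd + hf + Hp = 7 + 24 + 9 + 18 = 58

58 m


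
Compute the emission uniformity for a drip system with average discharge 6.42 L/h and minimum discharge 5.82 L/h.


EU = (q_min/q_avg)*100 = (5.82/6.42)*100 = 90.6542%

90.6542 %


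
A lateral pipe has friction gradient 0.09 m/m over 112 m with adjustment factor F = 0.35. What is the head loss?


hf = J * L * F = 0.09 * 112 * 0.35 = 3.5280 m

3.5280 m


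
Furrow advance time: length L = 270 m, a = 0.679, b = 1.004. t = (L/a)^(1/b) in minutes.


t = (L/a)^(1/b)
t = (270/0.679)^(1/1.004)
t = 397.643594^(1/1.004)

388.2732 min


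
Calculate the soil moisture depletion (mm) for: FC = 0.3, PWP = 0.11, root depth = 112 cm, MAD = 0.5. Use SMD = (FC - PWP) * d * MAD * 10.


SMD = (FC - PWP) * d * MAD * 10
SMD = (0.3 - 0.11) * 112 * 0.5 * 10
SMD = 0.1900 * 112 * 0.5 * 10

106.4000 mm


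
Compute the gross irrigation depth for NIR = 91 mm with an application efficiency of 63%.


Ea = 63% = 0.63
GID = NIR / Ea = 91 / 0.63 = 144.4444 mm

144.4444 mm


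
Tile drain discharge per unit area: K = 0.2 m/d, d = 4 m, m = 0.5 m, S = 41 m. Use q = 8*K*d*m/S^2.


q = 8*K*d*m/S^2
q = 8*0.2*4*0.5/41^2
q = 3.2000 / 1681

0.0019 m/d


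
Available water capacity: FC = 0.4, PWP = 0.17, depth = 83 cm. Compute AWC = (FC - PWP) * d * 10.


AWC = (FC - PWP) * d * 10
AWC = (0.4 - 0.17) * 83 * 10
AWC = 0.2300 * 83 * 10

190.9000 mm


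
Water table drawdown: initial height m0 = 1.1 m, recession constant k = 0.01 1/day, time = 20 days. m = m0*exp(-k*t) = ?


m = m0 * exp(-k*t)
m = 1.1 * exp(-0.01 * 20)
m = 1.1 * exp(-0.2000)

0.9006 m


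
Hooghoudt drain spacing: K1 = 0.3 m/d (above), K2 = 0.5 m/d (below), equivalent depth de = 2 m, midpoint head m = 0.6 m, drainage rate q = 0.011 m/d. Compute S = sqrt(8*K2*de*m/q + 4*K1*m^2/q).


S^2 = 8*K2*de*m/q + 4*K1*m^2/q
S^2 = 8*0.5*2*0.6/0.011 + 4*0.3*0.6^2/0.011
S = sqrt(475.6364)

21.8091 m


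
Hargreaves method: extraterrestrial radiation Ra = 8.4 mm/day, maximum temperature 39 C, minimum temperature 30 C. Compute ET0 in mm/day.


Tmean = (Tmax + Tmin)/2 = (39 + 30)/2 = 34.5
ET0 = 0.0023 * 8.4 * (34.5 + 17.8) * sqrt(39 - 30)
ET0 = 0.0023 * 8.4 * 52.3 * 3.000000

3.0313 mm/day


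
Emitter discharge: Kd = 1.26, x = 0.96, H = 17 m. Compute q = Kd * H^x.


q = Kd * H^x = 1.26 * 17^0.96 = 1.26 * 15.178574

19.1250 L/h


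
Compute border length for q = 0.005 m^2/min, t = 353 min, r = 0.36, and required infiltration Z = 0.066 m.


L = q*t/((1+r)*Z)
L = 0.005*353/((1+0.36)*0.066)
L = 1.765/0.08976

19.6635 m


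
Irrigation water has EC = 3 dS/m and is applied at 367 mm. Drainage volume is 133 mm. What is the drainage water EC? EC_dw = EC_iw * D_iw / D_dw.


EC_dw = EC_iw * D_iw / D_dw
EC_dw = 3 * 367 / 133
EC_dw = 1101 / 133

8.2782 dS/m


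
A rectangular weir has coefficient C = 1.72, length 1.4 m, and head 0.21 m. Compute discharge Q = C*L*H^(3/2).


Q = C * L * H^(3/2) = 1.72 * 1.4 * 0.21^1.5 = 1.72 * 1.4 * 0.096234

0.2317 m^3/s


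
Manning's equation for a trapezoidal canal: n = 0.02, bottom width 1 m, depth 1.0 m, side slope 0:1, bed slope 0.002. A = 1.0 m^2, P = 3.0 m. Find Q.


R = A/P = 1.0/3.0 = 0.333333
Q = (1/0.02) * 1.0 * 0.333333^(2/3) * 0.002^0.5

1.0750 m^3/s


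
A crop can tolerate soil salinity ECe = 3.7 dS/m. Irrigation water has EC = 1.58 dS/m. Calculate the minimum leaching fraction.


LR = ECiw / (5*ECe - ECiw)
LR = 1.58 / (5*3.7 - 1.58)
LR = 1.58 / 16.9200

0.0934


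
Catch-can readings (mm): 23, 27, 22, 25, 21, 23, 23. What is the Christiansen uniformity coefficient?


mean = 23.428571 mm
MAD = 1.469388 mm
CU = (1 - 1.469388/23.428571)*100

93.7282 %


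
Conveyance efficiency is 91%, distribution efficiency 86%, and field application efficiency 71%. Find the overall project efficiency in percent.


Ec = 0.91, Eb = 0.86, Ea = 0.71
E = 0.91 * 0.86 * 0.71 * 100 = 55.5646%

55.5646 %


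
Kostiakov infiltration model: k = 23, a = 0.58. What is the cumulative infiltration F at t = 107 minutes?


F = k * t^a = 23 * 107^0.58
F = 23 * 15.032894

345.7566 mm


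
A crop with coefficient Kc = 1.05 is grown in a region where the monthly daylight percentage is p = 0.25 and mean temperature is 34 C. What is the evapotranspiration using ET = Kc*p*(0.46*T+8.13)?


ET = Kc * p * (0.46*T + 8.13)
ET = 1.05 * 0.25 * (0.46*34 + 8.13)
ET = 1.05 * 0.25 * 23.7700

6.2396 mm/day


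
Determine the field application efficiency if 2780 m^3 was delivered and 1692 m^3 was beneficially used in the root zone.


Ea = V_root / V_field * 100 = 1692 / 2780 * 100 = 60.8633%

60.8633 %


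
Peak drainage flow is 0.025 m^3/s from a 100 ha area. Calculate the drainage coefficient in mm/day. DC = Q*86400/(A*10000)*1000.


DC = Q * 86400 / (A * 10000) * 1000
DC = 0.025 * 86400 / (100 * 10000) * 1000
DC = 2160000.0000 / 1000000

2.1600 mm/day


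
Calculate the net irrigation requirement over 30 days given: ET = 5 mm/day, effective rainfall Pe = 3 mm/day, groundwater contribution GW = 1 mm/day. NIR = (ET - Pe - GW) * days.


Daily deficit = ET - Pe - GW = 5 - 3 - 1 = 1 mm/day
NIR = 1 * 30 = 30 mm

30.0000 mm


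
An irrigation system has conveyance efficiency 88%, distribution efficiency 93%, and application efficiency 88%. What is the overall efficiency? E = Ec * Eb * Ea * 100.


Ec = 0.88, Eb = 0.93, Ea = 0.88
E = 0.88 * 0.93 * 0.88 * 100 = 72.0192%

72.0192 %


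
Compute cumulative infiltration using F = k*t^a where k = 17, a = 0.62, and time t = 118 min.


F = k * t^a = 17 * 118^0.62
F = 17 * 19.256034

327.3526 mm


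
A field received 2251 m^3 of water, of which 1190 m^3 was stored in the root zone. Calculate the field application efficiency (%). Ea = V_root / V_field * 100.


Ea = V_root / V_field * 100 = 1190 / 2251 * 100 = 52.8654%

52.8654 %


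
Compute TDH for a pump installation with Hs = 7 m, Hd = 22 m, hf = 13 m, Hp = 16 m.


TDH = Hs + Hd + hf + Hp = 7 + 22 + 13 + 16 = 58

58 m


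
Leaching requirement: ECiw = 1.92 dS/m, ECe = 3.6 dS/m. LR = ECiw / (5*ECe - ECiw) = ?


LR = ECiw / (5*ECe - ECiw)
LR = 1.92 / (5*3.6 - 1.92)
LR = 1.92 / 16.0800

0.1194


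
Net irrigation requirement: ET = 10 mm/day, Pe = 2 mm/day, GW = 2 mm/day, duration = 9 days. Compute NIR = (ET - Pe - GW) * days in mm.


Daily deficit = ET - Pe - GW = 10 - 2 - 2 = 6 mm/day
NIR = 6 * 9 = 54 mm

54.0000 mm


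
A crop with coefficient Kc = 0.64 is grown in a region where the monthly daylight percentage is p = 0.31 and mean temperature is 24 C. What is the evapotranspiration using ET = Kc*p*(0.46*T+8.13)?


ET = Kc * p * (0.46*T + 8.13)
ET = 0.64 * 0.31 * (0.46*24 + 8.13)
ET = 0.64 * 0.31 * 19.1700

3.8033 mm/day
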